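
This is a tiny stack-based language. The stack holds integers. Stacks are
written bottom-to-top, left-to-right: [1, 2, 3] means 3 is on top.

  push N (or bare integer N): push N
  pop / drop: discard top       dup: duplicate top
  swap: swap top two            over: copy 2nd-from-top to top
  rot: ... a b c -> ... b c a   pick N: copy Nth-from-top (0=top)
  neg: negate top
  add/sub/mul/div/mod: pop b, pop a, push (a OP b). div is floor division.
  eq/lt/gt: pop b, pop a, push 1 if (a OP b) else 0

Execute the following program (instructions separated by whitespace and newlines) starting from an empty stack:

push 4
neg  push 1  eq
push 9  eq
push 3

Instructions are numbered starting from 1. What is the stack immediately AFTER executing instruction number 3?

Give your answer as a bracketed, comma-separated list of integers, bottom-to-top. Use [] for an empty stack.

Step 1 ('push 4'): [4]
Step 2 ('neg'): [-4]
Step 3 ('push 1'): [-4, 1]

Answer: [-4, 1]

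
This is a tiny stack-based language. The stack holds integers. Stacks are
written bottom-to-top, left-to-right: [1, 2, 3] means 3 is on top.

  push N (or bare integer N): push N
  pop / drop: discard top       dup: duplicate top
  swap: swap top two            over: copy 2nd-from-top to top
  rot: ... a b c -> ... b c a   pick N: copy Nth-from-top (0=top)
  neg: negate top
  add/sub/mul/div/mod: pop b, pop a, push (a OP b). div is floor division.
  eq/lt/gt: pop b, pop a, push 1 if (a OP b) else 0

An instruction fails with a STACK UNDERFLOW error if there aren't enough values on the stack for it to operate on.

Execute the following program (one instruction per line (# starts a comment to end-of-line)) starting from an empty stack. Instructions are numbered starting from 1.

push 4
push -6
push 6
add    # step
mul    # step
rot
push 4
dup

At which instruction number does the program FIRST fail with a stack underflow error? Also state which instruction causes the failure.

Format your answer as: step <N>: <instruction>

Answer: step 6: rot

Derivation:
Step 1 ('push 4'): stack = [4], depth = 1
Step 2 ('push -6'): stack = [4, -6], depth = 2
Step 3 ('push 6'): stack = [4, -6, 6], depth = 3
Step 4 ('add'): stack = [4, 0], depth = 2
Step 5 ('mul'): stack = [0], depth = 1
Step 6 ('rot'): needs 3 value(s) but depth is 1 — STACK UNDERFLOW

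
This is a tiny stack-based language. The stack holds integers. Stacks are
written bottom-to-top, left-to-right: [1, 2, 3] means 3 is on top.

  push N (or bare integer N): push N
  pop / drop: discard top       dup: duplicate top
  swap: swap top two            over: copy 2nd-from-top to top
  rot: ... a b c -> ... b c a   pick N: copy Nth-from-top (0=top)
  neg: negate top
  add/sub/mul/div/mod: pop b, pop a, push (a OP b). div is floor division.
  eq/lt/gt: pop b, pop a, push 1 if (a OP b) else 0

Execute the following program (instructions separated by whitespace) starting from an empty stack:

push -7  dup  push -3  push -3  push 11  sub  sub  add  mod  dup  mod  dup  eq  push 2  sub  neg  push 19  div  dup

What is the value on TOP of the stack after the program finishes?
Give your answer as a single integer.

Answer: 0

Derivation:
After 'push -7': [-7]
After 'dup': [-7, -7]
After 'push -3': [-7, -7, -3]
After 'push -3': [-7, -7, -3, -3]
After 'push 11': [-7, -7, -3, -3, 11]
After 'sub': [-7, -7, -3, -14]
After 'sub': [-7, -7, 11]
After 'add': [-7, 4]
After 'mod': [1]
After 'dup': [1, 1]
After 'mod': [0]
After 'dup': [0, 0]
After 'eq': [1]
After 'push 2': [1, 2]
After 'sub': [-1]
After 'neg': [1]
After 'push 19': [1, 19]
After 'div': [0]
After 'dup': [0, 0]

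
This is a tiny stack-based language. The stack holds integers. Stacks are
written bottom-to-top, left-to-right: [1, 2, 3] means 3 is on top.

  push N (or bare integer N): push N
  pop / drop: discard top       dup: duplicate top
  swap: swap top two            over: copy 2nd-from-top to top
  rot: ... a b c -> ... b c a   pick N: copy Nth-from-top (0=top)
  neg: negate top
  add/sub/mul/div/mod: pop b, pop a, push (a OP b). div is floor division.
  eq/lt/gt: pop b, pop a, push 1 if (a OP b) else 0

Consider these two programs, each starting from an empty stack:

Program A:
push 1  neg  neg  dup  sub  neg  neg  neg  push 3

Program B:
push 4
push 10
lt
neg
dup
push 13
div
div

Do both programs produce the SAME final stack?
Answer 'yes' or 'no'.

Program A trace:
  After 'push 1': [1]
  After 'neg': [-1]
  After 'neg': [1]
  After 'dup': [1, 1]
  After 'sub': [0]
  After 'neg': [0]
  After 'neg': [0]
  After 'neg': [0]
  After 'push 3': [0, 3]
Program A final stack: [0, 3]

Program B trace:
  After 'push 4': [4]
  After 'push 10': [4, 10]
  After 'lt': [1]
  After 'neg': [-1]
  After 'dup': [-1, -1]
  After 'push 13': [-1, -1, 13]
  After 'div': [-1, -1]
  After 'div': [1]
Program B final stack: [1]
Same: no

Answer: no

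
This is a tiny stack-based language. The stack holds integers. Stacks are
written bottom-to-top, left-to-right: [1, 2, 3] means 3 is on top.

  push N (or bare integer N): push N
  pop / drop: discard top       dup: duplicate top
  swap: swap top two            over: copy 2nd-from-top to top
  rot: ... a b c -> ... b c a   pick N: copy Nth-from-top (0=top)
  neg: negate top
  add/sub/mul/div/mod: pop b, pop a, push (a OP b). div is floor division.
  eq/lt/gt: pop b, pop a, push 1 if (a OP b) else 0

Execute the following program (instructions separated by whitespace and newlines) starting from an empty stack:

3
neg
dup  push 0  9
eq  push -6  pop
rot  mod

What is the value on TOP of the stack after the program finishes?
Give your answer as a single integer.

Answer: 0

Derivation:
After 'push 3': [3]
After 'neg': [-3]
After 'dup': [-3, -3]
After 'push 0': [-3, -3, 0]
After 'push 9': [-3, -3, 0, 9]
After 'eq': [-3, -3, 0]
After 'push -6': [-3, -3, 0, -6]
After 'pop': [-3, -3, 0]
After 'rot': [-3, 0, -3]
After 'mod': [-3, 0]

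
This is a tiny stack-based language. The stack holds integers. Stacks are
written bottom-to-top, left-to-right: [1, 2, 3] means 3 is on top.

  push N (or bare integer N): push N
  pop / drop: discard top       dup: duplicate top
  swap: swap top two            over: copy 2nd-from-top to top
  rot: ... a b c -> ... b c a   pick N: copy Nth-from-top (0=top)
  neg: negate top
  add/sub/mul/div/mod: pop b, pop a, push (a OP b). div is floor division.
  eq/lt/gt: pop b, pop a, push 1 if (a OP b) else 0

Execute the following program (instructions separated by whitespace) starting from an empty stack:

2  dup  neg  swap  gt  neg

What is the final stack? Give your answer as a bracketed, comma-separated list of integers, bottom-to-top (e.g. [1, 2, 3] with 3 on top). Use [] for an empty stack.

After 'push 2': [2]
After 'dup': [2, 2]
After 'neg': [2, -2]
After 'swap': [-2, 2]
After 'gt': [0]
After 'neg': [0]

Answer: [0]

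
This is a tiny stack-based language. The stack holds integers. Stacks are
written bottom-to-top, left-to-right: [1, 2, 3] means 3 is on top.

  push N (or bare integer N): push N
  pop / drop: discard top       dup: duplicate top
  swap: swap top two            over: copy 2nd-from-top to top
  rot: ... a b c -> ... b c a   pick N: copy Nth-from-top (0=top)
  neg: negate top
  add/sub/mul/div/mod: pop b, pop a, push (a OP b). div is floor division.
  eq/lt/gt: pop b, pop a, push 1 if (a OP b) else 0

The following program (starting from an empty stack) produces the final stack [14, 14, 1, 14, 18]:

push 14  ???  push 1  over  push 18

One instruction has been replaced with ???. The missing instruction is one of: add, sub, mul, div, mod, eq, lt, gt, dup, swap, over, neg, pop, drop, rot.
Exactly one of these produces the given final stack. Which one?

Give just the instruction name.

Stack before ???: [14]
Stack after ???:  [14, 14]
The instruction that transforms [14] -> [14, 14] is: dup

Answer: dup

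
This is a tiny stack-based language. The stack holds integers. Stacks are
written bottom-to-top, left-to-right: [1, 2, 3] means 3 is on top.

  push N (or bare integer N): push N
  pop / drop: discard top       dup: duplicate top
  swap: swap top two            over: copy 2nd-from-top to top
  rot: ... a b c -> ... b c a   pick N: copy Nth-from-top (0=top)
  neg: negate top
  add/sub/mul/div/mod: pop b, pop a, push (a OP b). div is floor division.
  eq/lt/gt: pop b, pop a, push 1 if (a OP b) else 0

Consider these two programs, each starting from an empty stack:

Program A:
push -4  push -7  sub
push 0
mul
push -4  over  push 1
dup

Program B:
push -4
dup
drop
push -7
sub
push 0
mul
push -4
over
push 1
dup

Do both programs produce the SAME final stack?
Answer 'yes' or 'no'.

Program A trace:
  After 'push -4': [-4]
  After 'push -7': [-4, -7]
  After 'sub': [3]
  After 'push 0': [3, 0]
  After 'mul': [0]
  After 'push -4': [0, -4]
  After 'over': [0, -4, 0]
  After 'push 1': [0, -4, 0, 1]
  After 'dup': [0, -4, 0, 1, 1]
Program A final stack: [0, -4, 0, 1, 1]

Program B trace:
  After 'push -4': [-4]
  After 'dup': [-4, -4]
  After 'drop': [-4]
  After 'push -7': [-4, -7]
  After 'sub': [3]
  After 'push 0': [3, 0]
  After 'mul': [0]
  After 'push -4': [0, -4]
  After 'over': [0, -4, 0]
  After 'push 1': [0, -4, 0, 1]
  After 'dup': [0, -4, 0, 1, 1]
Program B final stack: [0, -4, 0, 1, 1]
Same: yes

Answer: yes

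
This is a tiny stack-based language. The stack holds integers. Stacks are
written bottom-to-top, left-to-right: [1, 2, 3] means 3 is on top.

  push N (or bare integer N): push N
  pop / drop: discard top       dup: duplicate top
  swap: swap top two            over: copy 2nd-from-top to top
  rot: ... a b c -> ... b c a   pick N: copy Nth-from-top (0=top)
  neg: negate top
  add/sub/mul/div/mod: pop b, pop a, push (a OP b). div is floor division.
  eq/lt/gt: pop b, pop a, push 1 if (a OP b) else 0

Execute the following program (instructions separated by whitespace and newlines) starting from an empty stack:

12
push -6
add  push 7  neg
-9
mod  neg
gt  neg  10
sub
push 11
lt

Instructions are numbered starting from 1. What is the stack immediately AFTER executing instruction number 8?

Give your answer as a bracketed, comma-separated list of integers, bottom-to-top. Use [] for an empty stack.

Step 1 ('12'): [12]
Step 2 ('push -6'): [12, -6]
Step 3 ('add'): [6]
Step 4 ('push 7'): [6, 7]
Step 5 ('neg'): [6, -7]
Step 6 ('-9'): [6, -7, -9]
Step 7 ('mod'): [6, -7]
Step 8 ('neg'): [6, 7]

Answer: [6, 7]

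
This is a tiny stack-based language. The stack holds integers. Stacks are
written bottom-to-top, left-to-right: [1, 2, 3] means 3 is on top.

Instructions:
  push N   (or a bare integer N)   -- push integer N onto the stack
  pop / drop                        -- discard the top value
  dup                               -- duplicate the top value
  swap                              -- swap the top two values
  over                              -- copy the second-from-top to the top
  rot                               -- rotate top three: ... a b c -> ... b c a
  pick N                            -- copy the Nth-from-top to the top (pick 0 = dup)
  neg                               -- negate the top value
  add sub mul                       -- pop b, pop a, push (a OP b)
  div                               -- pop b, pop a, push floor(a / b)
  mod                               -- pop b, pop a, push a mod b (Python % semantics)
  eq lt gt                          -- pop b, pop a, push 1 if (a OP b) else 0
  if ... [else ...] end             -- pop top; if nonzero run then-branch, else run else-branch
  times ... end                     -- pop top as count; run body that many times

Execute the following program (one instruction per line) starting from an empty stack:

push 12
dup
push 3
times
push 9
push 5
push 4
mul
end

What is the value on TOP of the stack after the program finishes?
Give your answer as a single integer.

After 'push 12': [12]
After 'dup': [12, 12]
After 'push 3': [12, 12, 3]
After 'times': [12, 12]
After 'push 9': [12, 12, 9]
After 'push 5': [12, 12, 9, 5]
After 'push 4': [12, 12, 9, 5, 4]
After 'mul': [12, 12, 9, 20]
After 'push 9': [12, 12, 9, 20, 9]
After 'push 5': [12, 12, 9, 20, 9, 5]
After 'push 4': [12, 12, 9, 20, 9, 5, 4]
After 'mul': [12, 12, 9, 20, 9, 20]
After 'push 9': [12, 12, 9, 20, 9, 20, 9]
After 'push 5': [12, 12, 9, 20, 9, 20, 9, 5]
After 'push 4': [12, 12, 9, 20, 9, 20, 9, 5, 4]
After 'mul': [12, 12, 9, 20, 9, 20, 9, 20]

Answer: 20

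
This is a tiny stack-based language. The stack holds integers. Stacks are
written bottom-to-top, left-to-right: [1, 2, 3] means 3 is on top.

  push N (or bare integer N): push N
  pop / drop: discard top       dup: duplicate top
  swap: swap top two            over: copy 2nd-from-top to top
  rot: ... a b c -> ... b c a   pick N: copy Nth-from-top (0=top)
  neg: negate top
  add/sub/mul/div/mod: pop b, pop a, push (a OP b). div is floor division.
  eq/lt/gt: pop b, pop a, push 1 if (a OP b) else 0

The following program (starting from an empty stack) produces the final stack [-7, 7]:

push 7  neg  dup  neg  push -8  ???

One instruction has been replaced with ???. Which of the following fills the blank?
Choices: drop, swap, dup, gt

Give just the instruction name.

Answer: drop

Derivation:
Stack before ???: [-7, 7, -8]
Stack after ???:  [-7, 7]
Checking each choice:
  drop: MATCH
  swap: produces [-7, -8, 7]
  dup: produces [-7, 7, -8, -8]
  gt: produces [-7, 1]


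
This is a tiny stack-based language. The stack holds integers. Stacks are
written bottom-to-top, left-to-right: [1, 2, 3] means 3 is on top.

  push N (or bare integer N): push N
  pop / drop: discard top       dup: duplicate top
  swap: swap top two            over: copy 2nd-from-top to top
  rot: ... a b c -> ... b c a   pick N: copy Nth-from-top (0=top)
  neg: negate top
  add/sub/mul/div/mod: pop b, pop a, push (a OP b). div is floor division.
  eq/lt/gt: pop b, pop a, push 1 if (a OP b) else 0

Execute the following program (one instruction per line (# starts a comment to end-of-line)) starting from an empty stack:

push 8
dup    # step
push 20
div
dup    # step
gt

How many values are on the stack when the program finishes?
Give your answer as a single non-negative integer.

Answer: 2

Derivation:
After 'push 8': stack = [8] (depth 1)
After 'dup': stack = [8, 8] (depth 2)
After 'push 20': stack = [8, 8, 20] (depth 3)
After 'div': stack = [8, 0] (depth 2)
After 'dup': stack = [8, 0, 0] (depth 3)
After 'gt': stack = [8, 0] (depth 2)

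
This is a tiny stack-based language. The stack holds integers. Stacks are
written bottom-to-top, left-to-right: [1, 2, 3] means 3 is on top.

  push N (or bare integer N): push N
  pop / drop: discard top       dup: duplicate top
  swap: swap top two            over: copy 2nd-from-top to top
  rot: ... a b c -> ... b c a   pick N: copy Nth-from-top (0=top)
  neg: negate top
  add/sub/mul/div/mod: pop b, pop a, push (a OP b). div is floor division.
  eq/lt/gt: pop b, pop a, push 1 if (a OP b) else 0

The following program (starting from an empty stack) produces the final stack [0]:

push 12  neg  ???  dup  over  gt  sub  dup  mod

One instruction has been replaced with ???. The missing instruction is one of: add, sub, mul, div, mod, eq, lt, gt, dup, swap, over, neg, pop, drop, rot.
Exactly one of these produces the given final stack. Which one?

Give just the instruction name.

Stack before ???: [-12]
Stack after ???:  [12]
The instruction that transforms [-12] -> [12] is: neg

Answer: neg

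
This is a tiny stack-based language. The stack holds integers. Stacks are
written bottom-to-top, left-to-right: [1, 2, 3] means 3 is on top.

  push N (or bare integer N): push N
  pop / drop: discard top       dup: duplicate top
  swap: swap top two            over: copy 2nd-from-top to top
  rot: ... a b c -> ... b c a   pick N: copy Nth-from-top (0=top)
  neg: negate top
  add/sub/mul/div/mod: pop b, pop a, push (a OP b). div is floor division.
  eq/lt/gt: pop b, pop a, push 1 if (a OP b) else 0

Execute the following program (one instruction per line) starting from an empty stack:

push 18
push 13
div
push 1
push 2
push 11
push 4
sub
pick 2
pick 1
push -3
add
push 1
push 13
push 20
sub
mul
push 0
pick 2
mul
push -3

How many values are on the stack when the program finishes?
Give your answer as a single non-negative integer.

Answer: 9

Derivation:
After 'push 18': stack = [18] (depth 1)
After 'push 13': stack = [18, 13] (depth 2)
After 'div': stack = [1] (depth 1)
After 'push 1': stack = [1, 1] (depth 2)
After 'push 2': stack = [1, 1, 2] (depth 3)
After 'push 11': stack = [1, 1, 2, 11] (depth 4)
After 'push 4': stack = [1, 1, 2, 11, 4] (depth 5)
After 'sub': stack = [1, 1, 2, 7] (depth 4)
After 'pick 2': stack = [1, 1, 2, 7, 1] (depth 5)
After 'pick 1': stack = [1, 1, 2, 7, 1, 7] (depth 6)
  ...
After 'add': stack = [1, 1, 2, 7, 1, 4] (depth 6)
After 'push 1': stack = [1, 1, 2, 7, 1, 4, 1] (depth 7)
After 'push 13': stack = [1, 1, 2, 7, 1, 4, 1, 13] (depth 8)
After 'push 20': stack = [1, 1, 2, 7, 1, 4, 1, 13, 20] (depth 9)
After 'sub': stack = [1, 1, 2, 7, 1, 4, 1, -7] (depth 8)
After 'mul': stack = [1, 1, 2, 7, 1, 4, -7] (depth 7)
After 'push 0': stack = [1, 1, 2, 7, 1, 4, -7, 0] (depth 8)
After 'pick 2': stack = [1, 1, 2, 7, 1, 4, -7, 0, 4] (depth 9)
After 'mul': stack = [1, 1, 2, 7, 1, 4, -7, 0] (depth 8)
After 'push -3': stack = [1, 1, 2, 7, 1, 4, -7, 0, -3] (depth 9)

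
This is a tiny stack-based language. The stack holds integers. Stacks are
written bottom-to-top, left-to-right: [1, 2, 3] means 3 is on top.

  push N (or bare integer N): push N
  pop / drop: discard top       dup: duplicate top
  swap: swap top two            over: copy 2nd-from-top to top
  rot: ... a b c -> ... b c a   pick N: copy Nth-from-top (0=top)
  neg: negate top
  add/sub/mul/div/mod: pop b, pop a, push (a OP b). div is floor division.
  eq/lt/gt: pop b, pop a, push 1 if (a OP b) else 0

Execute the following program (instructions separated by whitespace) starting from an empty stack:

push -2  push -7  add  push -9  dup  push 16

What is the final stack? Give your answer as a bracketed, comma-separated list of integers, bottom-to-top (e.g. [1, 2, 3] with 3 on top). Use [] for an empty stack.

Answer: [-9, -9, -9, 16]

Derivation:
After 'push -2': [-2]
After 'push -7': [-2, -7]
After 'add': [-9]
After 'push -9': [-9, -9]
After 'dup': [-9, -9, -9]
After 'push 16': [-9, -9, -9, 16]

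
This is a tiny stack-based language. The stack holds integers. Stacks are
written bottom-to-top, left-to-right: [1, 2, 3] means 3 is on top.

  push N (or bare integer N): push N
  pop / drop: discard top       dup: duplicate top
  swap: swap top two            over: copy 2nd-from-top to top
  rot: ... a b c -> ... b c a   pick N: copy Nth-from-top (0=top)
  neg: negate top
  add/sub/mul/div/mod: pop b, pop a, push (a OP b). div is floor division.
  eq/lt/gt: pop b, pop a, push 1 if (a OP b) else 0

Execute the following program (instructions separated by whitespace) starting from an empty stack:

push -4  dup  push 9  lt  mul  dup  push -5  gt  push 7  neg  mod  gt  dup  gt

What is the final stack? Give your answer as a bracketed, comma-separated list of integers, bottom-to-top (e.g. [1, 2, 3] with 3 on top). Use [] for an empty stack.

After 'push -4': [-4]
After 'dup': [-4, -4]
After 'push 9': [-4, -4, 9]
After 'lt': [-4, 1]
After 'mul': [-4]
After 'dup': [-4, -4]
After 'push -5': [-4, -4, -5]
After 'gt': [-4, 1]
After 'push 7': [-4, 1, 7]
After 'neg': [-4, 1, -7]
After 'mod': [-4, -6]
After 'gt': [1]
After 'dup': [1, 1]
After 'gt': [0]

Answer: [0]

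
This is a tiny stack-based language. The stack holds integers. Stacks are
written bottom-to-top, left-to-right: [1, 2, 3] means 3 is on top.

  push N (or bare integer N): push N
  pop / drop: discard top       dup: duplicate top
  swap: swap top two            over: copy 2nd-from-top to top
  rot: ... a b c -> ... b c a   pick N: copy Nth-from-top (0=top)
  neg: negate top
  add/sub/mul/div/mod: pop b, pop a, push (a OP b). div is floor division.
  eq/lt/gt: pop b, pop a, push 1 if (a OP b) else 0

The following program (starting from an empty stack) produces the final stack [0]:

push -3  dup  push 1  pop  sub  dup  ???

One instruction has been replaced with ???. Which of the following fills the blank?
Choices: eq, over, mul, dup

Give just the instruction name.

Stack before ???: [0, 0]
Stack after ???:  [0]
Checking each choice:
  eq: produces [1]
  over: produces [0, 0, 0]
  mul: MATCH
  dup: produces [0, 0, 0]


Answer: mul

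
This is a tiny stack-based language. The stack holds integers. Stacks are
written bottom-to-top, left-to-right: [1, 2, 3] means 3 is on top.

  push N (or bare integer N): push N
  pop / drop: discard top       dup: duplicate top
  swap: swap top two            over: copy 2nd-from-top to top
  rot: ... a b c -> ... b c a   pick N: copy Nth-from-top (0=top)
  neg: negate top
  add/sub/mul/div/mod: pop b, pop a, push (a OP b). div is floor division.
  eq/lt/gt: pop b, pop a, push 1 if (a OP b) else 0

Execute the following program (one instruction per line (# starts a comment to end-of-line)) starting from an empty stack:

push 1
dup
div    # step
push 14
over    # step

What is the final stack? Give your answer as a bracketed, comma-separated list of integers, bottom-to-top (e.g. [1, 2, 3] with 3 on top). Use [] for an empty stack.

Answer: [1, 14, 1]

Derivation:
After 'push 1': [1]
After 'dup': [1, 1]
After 'div': [1]
After 'push 14': [1, 14]
After 'over': [1, 14, 1]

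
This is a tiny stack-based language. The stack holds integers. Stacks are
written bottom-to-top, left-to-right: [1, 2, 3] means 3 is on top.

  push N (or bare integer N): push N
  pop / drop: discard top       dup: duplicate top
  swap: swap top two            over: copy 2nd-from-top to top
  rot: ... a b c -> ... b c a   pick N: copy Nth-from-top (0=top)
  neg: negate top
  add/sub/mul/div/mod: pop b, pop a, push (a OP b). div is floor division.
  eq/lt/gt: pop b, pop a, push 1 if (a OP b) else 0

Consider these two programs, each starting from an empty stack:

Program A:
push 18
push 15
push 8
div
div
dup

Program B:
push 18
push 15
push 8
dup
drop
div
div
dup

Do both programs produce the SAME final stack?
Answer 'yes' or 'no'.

Answer: yes

Derivation:
Program A trace:
  After 'push 18': [18]
  After 'push 15': [18, 15]
  After 'push 8': [18, 15, 8]
  After 'div': [18, 1]
  After 'div': [18]
  After 'dup': [18, 18]
Program A final stack: [18, 18]

Program B trace:
  After 'push 18': [18]
  After 'push 15': [18, 15]
  After 'push 8': [18, 15, 8]
  After 'dup': [18, 15, 8, 8]
  After 'drop': [18, 15, 8]
  After 'div': [18, 1]
  After 'div': [18]
  After 'dup': [18, 18]
Program B final stack: [18, 18]
Same: yes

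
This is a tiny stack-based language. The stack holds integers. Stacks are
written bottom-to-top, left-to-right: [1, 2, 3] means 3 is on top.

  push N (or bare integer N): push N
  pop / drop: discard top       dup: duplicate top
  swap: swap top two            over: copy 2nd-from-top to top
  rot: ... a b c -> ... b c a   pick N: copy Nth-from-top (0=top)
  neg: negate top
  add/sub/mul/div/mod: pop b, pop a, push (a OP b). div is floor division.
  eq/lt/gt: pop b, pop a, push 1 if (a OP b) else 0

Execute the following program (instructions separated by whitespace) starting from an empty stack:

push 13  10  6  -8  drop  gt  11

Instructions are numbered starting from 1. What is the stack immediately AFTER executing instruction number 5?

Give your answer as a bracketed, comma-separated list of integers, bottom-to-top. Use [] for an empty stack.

Answer: [13, 10, 6]

Derivation:
Step 1 ('push 13'): [13]
Step 2 ('10'): [13, 10]
Step 3 ('6'): [13, 10, 6]
Step 4 ('-8'): [13, 10, 6, -8]
Step 5 ('drop'): [13, 10, 6]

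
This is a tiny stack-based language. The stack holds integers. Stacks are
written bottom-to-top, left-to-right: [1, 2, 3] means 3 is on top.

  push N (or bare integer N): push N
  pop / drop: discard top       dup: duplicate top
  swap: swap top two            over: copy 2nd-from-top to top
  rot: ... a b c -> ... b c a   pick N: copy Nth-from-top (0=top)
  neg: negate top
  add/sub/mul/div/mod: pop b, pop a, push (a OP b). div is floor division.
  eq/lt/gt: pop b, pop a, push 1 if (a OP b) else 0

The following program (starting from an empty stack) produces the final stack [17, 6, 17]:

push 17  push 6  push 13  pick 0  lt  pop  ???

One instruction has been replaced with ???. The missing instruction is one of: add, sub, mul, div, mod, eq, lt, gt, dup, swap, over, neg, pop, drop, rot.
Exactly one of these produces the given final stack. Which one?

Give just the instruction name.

Answer: over

Derivation:
Stack before ???: [17, 6]
Stack after ???:  [17, 6, 17]
The instruction that transforms [17, 6] -> [17, 6, 17] is: over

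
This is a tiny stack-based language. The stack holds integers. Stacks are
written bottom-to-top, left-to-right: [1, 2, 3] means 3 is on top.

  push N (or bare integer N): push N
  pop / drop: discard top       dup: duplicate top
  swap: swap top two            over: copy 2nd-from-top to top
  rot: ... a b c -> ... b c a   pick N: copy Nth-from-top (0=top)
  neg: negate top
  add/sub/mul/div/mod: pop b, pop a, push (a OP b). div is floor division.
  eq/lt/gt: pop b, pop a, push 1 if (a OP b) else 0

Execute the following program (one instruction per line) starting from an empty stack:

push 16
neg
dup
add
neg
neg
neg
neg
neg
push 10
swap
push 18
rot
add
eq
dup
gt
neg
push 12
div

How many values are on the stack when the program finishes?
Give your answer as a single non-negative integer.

After 'push 16': stack = [16] (depth 1)
After 'neg': stack = [-16] (depth 1)
After 'dup': stack = [-16, -16] (depth 2)
After 'add': stack = [-32] (depth 1)
After 'neg': stack = [32] (depth 1)
After 'neg': stack = [-32] (depth 1)
After 'neg': stack = [32] (depth 1)
After 'neg': stack = [-32] (depth 1)
After 'neg': stack = [32] (depth 1)
After 'push 10': stack = [32, 10] (depth 2)
After 'swap': stack = [10, 32] (depth 2)
After 'push 18': stack = [10, 32, 18] (depth 3)
After 'rot': stack = [32, 18, 10] (depth 3)
After 'add': stack = [32, 28] (depth 2)
After 'eq': stack = [0] (depth 1)
After 'dup': stack = [0, 0] (depth 2)
After 'gt': stack = [0] (depth 1)
After 'neg': stack = [0] (depth 1)
After 'push 12': stack = [0, 12] (depth 2)
After 'div': stack = [0] (depth 1)

Answer: 1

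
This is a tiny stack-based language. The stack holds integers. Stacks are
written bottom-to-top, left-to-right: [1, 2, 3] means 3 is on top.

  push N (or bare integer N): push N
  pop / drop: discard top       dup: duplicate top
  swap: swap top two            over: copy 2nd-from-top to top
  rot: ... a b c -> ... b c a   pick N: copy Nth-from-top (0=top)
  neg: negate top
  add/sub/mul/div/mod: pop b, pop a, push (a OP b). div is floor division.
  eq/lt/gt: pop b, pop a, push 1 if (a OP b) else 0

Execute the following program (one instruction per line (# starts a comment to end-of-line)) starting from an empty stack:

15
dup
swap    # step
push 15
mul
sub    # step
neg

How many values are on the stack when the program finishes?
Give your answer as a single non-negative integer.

After 'push 15': stack = [15] (depth 1)
After 'dup': stack = [15, 15] (depth 2)
After 'swap': stack = [15, 15] (depth 2)
After 'push 15': stack = [15, 15, 15] (depth 3)
After 'mul': stack = [15, 225] (depth 2)
After 'sub': stack = [-210] (depth 1)
After 'neg': stack = [210] (depth 1)

Answer: 1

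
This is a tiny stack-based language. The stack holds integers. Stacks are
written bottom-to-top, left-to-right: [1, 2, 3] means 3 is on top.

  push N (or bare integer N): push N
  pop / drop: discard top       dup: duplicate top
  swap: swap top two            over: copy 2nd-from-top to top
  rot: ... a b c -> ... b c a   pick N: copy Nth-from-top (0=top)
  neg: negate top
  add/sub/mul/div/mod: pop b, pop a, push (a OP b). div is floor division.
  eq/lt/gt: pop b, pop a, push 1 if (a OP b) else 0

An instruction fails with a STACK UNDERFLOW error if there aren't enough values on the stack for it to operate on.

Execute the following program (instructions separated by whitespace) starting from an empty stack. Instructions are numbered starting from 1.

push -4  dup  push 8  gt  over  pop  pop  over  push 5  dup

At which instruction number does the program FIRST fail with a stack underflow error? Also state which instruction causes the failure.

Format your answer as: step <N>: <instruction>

Answer: step 8: over

Derivation:
Step 1 ('push -4'): stack = [-4], depth = 1
Step 2 ('dup'): stack = [-4, -4], depth = 2
Step 3 ('push 8'): stack = [-4, -4, 8], depth = 3
Step 4 ('gt'): stack = [-4, 0], depth = 2
Step 5 ('over'): stack = [-4, 0, -4], depth = 3
Step 6 ('pop'): stack = [-4, 0], depth = 2
Step 7 ('pop'): stack = [-4], depth = 1
Step 8 ('over'): needs 2 value(s) but depth is 1 — STACK UNDERFLOW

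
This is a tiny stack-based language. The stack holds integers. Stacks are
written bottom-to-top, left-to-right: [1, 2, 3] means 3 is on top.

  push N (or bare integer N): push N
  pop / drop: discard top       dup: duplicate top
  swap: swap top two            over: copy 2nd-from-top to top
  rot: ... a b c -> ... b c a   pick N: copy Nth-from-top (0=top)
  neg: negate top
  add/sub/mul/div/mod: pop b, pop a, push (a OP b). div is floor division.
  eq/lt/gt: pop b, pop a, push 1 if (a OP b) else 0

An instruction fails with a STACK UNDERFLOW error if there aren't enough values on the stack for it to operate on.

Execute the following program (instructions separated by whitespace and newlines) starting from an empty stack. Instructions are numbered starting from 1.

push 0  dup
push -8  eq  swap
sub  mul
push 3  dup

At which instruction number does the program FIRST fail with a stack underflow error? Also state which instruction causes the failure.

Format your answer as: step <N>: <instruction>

Step 1 ('push 0'): stack = [0], depth = 1
Step 2 ('dup'): stack = [0, 0], depth = 2
Step 3 ('push -8'): stack = [0, 0, -8], depth = 3
Step 4 ('eq'): stack = [0, 0], depth = 2
Step 5 ('swap'): stack = [0, 0], depth = 2
Step 6 ('sub'): stack = [0], depth = 1
Step 7 ('mul'): needs 2 value(s) but depth is 1 — STACK UNDERFLOW

Answer: step 7: mul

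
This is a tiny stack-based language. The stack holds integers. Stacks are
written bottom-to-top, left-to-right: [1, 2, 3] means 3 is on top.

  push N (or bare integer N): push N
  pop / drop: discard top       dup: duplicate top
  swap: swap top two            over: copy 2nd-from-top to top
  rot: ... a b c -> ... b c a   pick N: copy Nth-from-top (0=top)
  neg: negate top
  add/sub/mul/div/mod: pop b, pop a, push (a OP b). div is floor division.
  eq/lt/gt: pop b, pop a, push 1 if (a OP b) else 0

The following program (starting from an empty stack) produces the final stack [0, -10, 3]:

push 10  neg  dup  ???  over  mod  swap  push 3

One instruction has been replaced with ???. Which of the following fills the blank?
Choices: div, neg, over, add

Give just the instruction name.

Answer: neg

Derivation:
Stack before ???: [-10, -10]
Stack after ???:  [-10, 10]
Checking each choice:
  div: stack underflow (need 2, have 1)
  neg: MATCH
  over: produces [-10, 0, -10, 3]
  add: stack underflow (need 2, have 1)


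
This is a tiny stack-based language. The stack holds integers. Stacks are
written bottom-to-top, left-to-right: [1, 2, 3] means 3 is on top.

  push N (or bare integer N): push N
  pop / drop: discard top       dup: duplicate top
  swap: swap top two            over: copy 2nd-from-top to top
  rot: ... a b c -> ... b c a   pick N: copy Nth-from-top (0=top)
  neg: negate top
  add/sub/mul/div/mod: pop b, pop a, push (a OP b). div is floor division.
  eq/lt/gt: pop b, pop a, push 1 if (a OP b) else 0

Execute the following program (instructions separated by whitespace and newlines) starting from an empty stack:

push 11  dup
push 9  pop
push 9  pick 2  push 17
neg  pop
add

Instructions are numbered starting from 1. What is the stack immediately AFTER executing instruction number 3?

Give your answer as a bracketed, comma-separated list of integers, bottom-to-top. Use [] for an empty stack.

Step 1 ('push 11'): [11]
Step 2 ('dup'): [11, 11]
Step 3 ('push 9'): [11, 11, 9]

Answer: [11, 11, 9]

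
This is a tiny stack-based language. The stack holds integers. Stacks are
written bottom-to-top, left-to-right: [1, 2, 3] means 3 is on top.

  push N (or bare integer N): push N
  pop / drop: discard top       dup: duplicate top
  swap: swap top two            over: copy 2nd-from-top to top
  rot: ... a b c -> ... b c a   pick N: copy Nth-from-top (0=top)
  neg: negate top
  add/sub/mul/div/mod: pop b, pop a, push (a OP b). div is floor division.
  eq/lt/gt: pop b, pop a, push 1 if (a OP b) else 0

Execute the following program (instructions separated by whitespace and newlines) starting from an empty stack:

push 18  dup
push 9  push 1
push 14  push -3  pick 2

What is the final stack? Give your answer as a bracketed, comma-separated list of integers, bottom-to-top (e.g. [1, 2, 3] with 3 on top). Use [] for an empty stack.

After 'push 18': [18]
After 'dup': [18, 18]
After 'push 9': [18, 18, 9]
After 'push 1': [18, 18, 9, 1]
After 'push 14': [18, 18, 9, 1, 14]
After 'push -3': [18, 18, 9, 1, 14, -3]
After 'pick 2': [18, 18, 9, 1, 14, -3, 1]

Answer: [18, 18, 9, 1, 14, -3, 1]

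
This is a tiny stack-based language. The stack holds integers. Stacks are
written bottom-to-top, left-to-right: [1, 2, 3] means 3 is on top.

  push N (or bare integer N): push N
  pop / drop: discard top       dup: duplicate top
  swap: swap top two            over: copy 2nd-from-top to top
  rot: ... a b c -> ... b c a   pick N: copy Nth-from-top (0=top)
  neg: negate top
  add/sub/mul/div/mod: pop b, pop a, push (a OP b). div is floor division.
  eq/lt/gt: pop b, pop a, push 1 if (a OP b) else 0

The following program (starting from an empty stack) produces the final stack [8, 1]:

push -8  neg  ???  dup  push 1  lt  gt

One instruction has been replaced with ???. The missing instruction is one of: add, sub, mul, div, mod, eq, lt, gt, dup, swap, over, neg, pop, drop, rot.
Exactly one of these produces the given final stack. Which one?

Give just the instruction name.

Stack before ???: [8]
Stack after ???:  [8, 8]
The instruction that transforms [8] -> [8, 8] is: dup

Answer: dup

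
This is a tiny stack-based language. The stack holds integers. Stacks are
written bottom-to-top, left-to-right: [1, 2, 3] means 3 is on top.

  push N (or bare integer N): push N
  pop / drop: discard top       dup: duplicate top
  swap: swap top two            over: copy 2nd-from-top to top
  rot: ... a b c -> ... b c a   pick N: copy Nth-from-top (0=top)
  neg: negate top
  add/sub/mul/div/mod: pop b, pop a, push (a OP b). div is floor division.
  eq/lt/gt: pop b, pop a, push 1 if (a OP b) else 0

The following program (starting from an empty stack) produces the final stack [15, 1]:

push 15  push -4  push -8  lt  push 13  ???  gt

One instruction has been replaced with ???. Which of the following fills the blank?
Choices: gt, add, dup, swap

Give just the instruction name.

Answer: swap

Derivation:
Stack before ???: [15, 0, 13]
Stack after ???:  [15, 13, 0]
Checking each choice:
  gt: produces [1]
  add: produces [1]
  dup: produces [15, 0, 0]
  swap: MATCH


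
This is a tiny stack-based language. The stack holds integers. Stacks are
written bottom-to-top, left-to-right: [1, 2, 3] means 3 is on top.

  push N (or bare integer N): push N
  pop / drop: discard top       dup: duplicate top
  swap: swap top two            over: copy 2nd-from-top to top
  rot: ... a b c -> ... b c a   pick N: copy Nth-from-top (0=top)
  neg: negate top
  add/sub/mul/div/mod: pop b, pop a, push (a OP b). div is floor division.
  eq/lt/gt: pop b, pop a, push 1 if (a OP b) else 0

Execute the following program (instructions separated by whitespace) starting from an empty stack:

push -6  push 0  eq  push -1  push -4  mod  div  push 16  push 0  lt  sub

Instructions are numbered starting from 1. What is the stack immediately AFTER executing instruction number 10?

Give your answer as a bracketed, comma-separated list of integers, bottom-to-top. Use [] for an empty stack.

Answer: [0, 0]

Derivation:
Step 1 ('push -6'): [-6]
Step 2 ('push 0'): [-6, 0]
Step 3 ('eq'): [0]
Step 4 ('push -1'): [0, -1]
Step 5 ('push -4'): [0, -1, -4]
Step 6 ('mod'): [0, -1]
Step 7 ('div'): [0]
Step 8 ('push 16'): [0, 16]
Step 9 ('push 0'): [0, 16, 0]
Step 10 ('lt'): [0, 0]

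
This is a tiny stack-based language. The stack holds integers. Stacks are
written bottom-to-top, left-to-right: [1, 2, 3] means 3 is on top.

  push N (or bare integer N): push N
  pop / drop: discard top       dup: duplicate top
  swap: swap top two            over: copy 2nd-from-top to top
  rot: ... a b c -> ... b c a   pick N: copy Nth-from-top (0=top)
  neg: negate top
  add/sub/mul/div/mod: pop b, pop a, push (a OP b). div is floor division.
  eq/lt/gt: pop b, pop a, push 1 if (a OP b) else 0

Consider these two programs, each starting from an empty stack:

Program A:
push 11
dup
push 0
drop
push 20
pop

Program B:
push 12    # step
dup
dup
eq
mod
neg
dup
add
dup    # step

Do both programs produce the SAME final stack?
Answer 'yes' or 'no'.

Answer: no

Derivation:
Program A trace:
  After 'push 11': [11]
  After 'dup': [11, 11]
  After 'push 0': [11, 11, 0]
  After 'drop': [11, 11]
  After 'push 20': [11, 11, 20]
  After 'pop': [11, 11]
Program A final stack: [11, 11]

Program B trace:
  After 'push 12': [12]
  After 'dup': [12, 12]
  After 'dup': [12, 12, 12]
  After 'eq': [12, 1]
  After 'mod': [0]
  After 'neg': [0]
  After 'dup': [0, 0]
  After 'add': [0]
  After 'dup': [0, 0]
Program B final stack: [0, 0]
Same: no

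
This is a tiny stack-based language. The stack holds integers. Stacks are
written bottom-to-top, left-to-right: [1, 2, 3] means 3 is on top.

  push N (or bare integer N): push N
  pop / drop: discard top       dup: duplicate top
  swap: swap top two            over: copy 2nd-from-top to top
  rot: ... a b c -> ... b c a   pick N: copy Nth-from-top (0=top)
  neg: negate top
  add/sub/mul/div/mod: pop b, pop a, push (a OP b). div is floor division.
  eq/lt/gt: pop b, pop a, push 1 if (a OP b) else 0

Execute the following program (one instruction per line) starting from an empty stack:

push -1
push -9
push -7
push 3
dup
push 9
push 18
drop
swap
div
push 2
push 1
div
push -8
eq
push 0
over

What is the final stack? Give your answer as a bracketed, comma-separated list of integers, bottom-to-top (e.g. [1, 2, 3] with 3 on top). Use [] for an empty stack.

After 'push -1': [-1]
After 'push -9': [-1, -9]
After 'push -7': [-1, -9, -7]
After 'push 3': [-1, -9, -7, 3]
After 'dup': [-1, -9, -7, 3, 3]
After 'push 9': [-1, -9, -7, 3, 3, 9]
After 'push 18': [-1, -9, -7, 3, 3, 9, 18]
After 'drop': [-1, -9, -7, 3, 3, 9]
After 'swap': [-1, -9, -7, 3, 9, 3]
After 'div': [-1, -9, -7, 3, 3]
After 'push 2': [-1, -9, -7, 3, 3, 2]
After 'push 1': [-1, -9, -7, 3, 3, 2, 1]
After 'div': [-1, -9, -7, 3, 3, 2]
After 'push -8': [-1, -9, -7, 3, 3, 2, -8]
After 'eq': [-1, -9, -7, 3, 3, 0]
After 'push 0': [-1, -9, -7, 3, 3, 0, 0]
After 'over': [-1, -9, -7, 3, 3, 0, 0, 0]

Answer: [-1, -9, -7, 3, 3, 0, 0, 0]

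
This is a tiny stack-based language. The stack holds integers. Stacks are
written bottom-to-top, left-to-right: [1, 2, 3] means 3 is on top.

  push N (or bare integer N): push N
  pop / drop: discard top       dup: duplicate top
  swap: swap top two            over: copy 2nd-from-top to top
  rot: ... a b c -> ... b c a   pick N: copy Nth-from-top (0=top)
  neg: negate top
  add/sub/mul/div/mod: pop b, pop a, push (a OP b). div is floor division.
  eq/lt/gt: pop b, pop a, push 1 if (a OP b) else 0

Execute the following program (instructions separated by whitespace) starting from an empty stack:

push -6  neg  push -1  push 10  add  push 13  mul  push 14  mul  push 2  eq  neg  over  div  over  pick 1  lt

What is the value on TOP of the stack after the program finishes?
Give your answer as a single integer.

After 'push -6': [-6]
After 'neg': [6]
After 'push -1': [6, -1]
After 'push 10': [6, -1, 10]
After 'add': [6, 9]
After 'push 13': [6, 9, 13]
After 'mul': [6, 117]
After 'push 14': [6, 117, 14]
After 'mul': [6, 1638]
After 'push 2': [6, 1638, 2]
After 'eq': [6, 0]
After 'neg': [6, 0]
After 'over': [6, 0, 6]
After 'div': [6, 0]
After 'over': [6, 0, 6]
After 'pick 1': [6, 0, 6, 0]
After 'lt': [6, 0, 0]

Answer: 0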